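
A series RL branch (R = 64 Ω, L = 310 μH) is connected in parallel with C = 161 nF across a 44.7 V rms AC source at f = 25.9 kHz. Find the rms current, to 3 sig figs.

937 mA

ω = 2πf = 162700 rad/s
X_L = ωL = 50.4 Ω
X_C = 1/(ωC) = 38.2 Ω
Branch 1 (R+jX_L): Z₁ = 64.0 + j50.4 Ω, |Z₁| = 81.5 Ω
Branch 2 (−jX_C): Z₂ = −j38.2 Ω
Parallel: Z = Z₁Z₂/(Z₁+Z₂), |Z| = 47.7 Ω, ∠Z = -62.6°
I = V/|Z| = 44.7/47.7 = 937 mA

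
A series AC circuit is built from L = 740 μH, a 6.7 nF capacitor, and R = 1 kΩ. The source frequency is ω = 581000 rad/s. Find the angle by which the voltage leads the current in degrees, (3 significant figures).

9.82°

X_L = ωL = 430 Ω
X_C = 1/(ωC) = 257 Ω
Net reactance X = X_L − X_C = 173 Ω
Z = 1000 + j173 Ω
|Z| = √(1000² + 173²) = 1010 Ω
∠Z = arctan(173/1000) = 9.82°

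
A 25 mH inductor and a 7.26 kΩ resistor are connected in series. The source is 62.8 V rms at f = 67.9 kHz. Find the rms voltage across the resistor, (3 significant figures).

ω = 2πf = 426600 rad/s
X_L = ωL = 10700 Ω
Z = 7260 + j10700 Ω
|Z| = √(7260² + 10700²) = 12900 Ω
I = V/|Z| = 4.87 mA
V_R = I·|Z_R| = 0.00487 × 7260 = 35.3 V

35.3 V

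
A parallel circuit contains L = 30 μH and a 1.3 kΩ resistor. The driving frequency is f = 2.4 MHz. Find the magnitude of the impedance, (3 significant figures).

ω = 2πf = 1.508e+07 rad/s
X_L = ωL = 452 Ω
Parallel: admittances add. Y = 1/R + 1/(jωL)
Y = (0.000769 − j0.00221) S
|Y| = 0.00234 S → |Z| = 1/|Y| = 427 Ω, ∠Z = −∠Y = 70.8°

427 Ω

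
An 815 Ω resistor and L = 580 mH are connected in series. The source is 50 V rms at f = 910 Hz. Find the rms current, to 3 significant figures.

ω = 2πf = 5718 rad/s
X_L = ωL = 3320 Ω
Z = 815 + j3320 Ω
|Z| = √(815² + 3320²) = 3410 Ω
I = V/|Z| = 50/3410 = 14.6 mA

14.6 mA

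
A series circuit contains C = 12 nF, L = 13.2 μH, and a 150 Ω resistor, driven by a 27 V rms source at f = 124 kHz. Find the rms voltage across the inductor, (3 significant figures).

1.56 V

ω = 2πf = 779100 rad/s
X_L = ωL = 10.3 Ω
X_C = 1/(ωC) = 107 Ω
Net reactance X = X_L − X_C = -96.7 Ω
Z = 150 − j96.7 Ω
|Z| = √(150² + 96.7²) = 178 Ω
I = V/|Z| = 151 mA
V_L = I·|Z_L| = 0.151 × 10.3 = 1.56 V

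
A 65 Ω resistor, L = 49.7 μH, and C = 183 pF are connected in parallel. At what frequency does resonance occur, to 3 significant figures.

1.67 MHz

ω₀ = 1/√(LC) = 1/√(4.97e-05 × 1.83e-10) = 1.049e+07 rad/s
f₀ = ω₀/(2π) = 1.67 MHz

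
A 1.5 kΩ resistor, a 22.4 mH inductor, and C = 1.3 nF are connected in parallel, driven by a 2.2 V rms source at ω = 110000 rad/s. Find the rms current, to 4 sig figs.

X_L = ωL = 2464 Ω
X_C = 1/(ωC) = 6993 Ω
Parallel: admittances add. Y = 1/R + 1/(jωL) + jωC
Y = (0.0006667 − j0.0002628) S
|Y| = 0.0007166 S → |Z| = 1/|Y| = 1395 Ω, ∠Z = −∠Y = 21.52°
I = V/|Z| = 2.2/1395 = 1.577 mA

1.577 mA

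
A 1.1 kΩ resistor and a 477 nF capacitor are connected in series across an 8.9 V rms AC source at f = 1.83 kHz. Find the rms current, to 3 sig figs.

7.98 mA

ω = 2πf = 11500 rad/s
X_C = 1/(ωC) = 182 Ω
Z = 1100 − j182 Ω
|Z| = √(1100² + 182²) = 1120 Ω
I = V/|Z| = 8.9/1120 = 7.98 mA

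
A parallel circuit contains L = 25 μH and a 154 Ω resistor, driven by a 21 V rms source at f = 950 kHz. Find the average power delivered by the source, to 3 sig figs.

ω = 2πf = 5.969e+06 rad/s
X_L = ωL = 149 Ω
Parallel: admittances add. Y = 1/R + 1/(jωL)
Y = (0.00649 − j0.00670) S
|Y| = 0.00933 S → |Z| = 1/|Y| = 107 Ω, ∠Z = −∠Y = 45.9°
I = V/|Z| = 196 mA
P = VI cos φ = 21 × 0.196 × cos(45.9°) = 2.86 W

2.86 W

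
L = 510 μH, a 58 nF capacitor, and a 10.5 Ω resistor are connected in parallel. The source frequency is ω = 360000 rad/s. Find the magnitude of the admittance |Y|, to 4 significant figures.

96.48 mS

X_L = ωL = 183.6 Ω
X_C = 1/(ωC) = 47.89 Ω
Parallel: admittances add. Y = 1/R + 1/(jωL) + jωC
Y = (0.09524 + j0.01543) S
|Y| = 0.09648 S → |Z| = 1/|Y| = 10.36 Ω, ∠Z = −∠Y = -9.205°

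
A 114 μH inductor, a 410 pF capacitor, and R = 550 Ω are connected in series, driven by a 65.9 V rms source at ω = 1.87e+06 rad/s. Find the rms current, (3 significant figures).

X_L = ωL = 213 Ω
X_C = 1/(ωC) = 1300 Ω
Net reactance X = X_L − X_C = -1090 Ω
Z = 550 − j1090 Ω
|Z| = √(550² + 1090²) = 1220 Ω
I = V/|Z| = 65.9/1220 = 53.9 mA

53.9 mA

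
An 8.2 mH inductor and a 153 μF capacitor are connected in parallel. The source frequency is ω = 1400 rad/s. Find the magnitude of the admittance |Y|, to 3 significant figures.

127 mS

X_L = ωL = 11.5 Ω
X_C = 1/(ωC) = 4.67 Ω
Parallel: admittances add. Y = 1/(jωL) + jωC
Y = (0 + j0.127) S
|Y| = 0.127 S → |Z| = 1/|Y| = 7.87 Ω, ∠Z = −∠Y = -90.0°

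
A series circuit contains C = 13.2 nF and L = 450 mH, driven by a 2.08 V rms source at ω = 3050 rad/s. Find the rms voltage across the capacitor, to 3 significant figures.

2.20 V

X_L = ωL = 1370 Ω
X_C = 1/(ωC) = 24800 Ω
Net reactance X = X_L − X_C = -23500 Ω
Z = − j23500 Ω
|Z| = √(0² + 23500²) = 23500 Ω
I = V/|Z| = 88.6 μA
V_C = I·|Z_C| = 8.86e-05 × 24800 = 2.20 V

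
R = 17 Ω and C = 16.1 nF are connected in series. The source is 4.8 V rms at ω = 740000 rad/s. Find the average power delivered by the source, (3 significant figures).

53.4 mW

X_C = 1/(ωC) = 83.9 Ω
Z = 17.0 − j83.9 Ω
|Z| = √(17.0² + 83.9²) = 85.6 Ω
∠Z = arctan(-83.9/17.0) = -78.6°
I = V/|Z| = 56.0 mA
P = VI cos φ = 4.8 × 0.0560 × cos(-78.6°) = 53.4 mW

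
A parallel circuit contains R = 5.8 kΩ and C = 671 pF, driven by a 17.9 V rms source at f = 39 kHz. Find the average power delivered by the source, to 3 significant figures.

55.2 mW

ω = 2πf = 245000 rad/s
X_C = 1/(ωC) = 6080 Ω
Parallel: admittances add. Y = 1/R + jωC
Y = (0.000172 + j0.000164) S
|Y| = 0.000238 S → |Z| = 1/|Y| = 4200 Ω, ∠Z = −∠Y = -43.6°
I = V/|Z| = 4.26 mA
P = VI cos φ = 17.9 × 0.00426 × cos(-43.6°) = 55.2 mW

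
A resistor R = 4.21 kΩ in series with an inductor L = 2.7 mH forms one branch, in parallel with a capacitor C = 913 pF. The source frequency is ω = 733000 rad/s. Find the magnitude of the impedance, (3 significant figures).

1640 Ω

X_L = ωL = 1980 Ω
X_C = 1/(ωC) = 1490 Ω
Branch 1 (R+jX_L): Z₁ = 4210 + j1980 Ω, |Z₁| = 4650 Ω
Branch 2 (−jX_C): Z₂ = −j1490 Ω
Parallel: Z = Z₁Z₂/(Z₁+Z₂), |Z| = 1640 Ω, ∠Z = -71.4°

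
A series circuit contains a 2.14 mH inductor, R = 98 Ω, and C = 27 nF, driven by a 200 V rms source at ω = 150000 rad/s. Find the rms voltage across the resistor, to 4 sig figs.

X_L = ωL = 321.0 Ω
X_C = 1/(ωC) = 246.9 Ω
Net reactance X = X_L − X_C = 74.09 Ω
Z = 98.00 + j74.09 Ω
|Z| = √(98.00² + 74.09²) = 122.9 Ω
I = V/|Z| = 1.628 A
V_R = I·|Z_R| = 1.628 × 98.00 = 159.5 V

159.5 V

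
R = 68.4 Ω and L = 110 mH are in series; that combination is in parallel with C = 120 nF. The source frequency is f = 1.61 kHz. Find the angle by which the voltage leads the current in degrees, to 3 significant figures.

-80.2°

ω = 2πf = 10120 rad/s
X_L = ωL = 1110 Ω
X_C = 1/(ωC) = 824 Ω
Branch 1 (R+jX_L): Z₁ = 68.4 + j1110 Ω, |Z₁| = 1110 Ω
Branch 2 (−jX_C): Z₂ = −j824 Ω
Parallel: Z = Z₁Z₂/(Z₁+Z₂), |Z| = 3090 Ω, ∠Z = -80.2°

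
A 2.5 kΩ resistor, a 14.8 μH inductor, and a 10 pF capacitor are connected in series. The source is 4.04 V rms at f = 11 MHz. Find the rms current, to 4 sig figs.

1.593 mA

ω = 2πf = 6.912e+07 rad/s
X_L = ωL = 1023 Ω
X_C = 1/(ωC) = 1447 Ω
Net reactance X = X_L − X_C = -424.0 Ω
Z = 2500 − j424.0 Ω
|Z| = √(2500² + 424.0²) = 2536 Ω
I = V/|Z| = 4.04/2536 = 1.593 mA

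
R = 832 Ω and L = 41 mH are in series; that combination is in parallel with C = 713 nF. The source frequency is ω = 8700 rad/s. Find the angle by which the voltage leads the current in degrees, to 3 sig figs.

X_L = ωL = 357 Ω
X_C = 1/(ωC) = 161 Ω
Branch 1 (R+jX_L): Z₁ = 832 + j357 Ω, |Z₁| = 905 Ω
Branch 2 (−jX_C): Z₂ = −j161 Ω
Parallel: Z = Z₁Z₂/(Z₁+Z₂), |Z| = 171 Ω, ∠Z = -80.0°

-80.0°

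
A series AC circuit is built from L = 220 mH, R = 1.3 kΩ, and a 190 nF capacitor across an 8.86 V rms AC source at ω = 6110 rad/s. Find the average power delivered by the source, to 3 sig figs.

53.1 mW

X_L = ωL = 1340 Ω
X_C = 1/(ωC) = 861 Ω
Net reactance X = X_L − X_C = 483 Ω
Z = 1300 + j483 Ω
|Z| = √(1300² + 483²) = 1390 Ω
∠Z = arctan(483/1300) = 20.4°
I = V/|Z| = 6.39 mA
P = VI cos φ = 8.86 × 0.00639 × cos(20.4°) = 53.1 mW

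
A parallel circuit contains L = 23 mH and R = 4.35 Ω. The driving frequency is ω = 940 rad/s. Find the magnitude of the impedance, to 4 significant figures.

4.265 Ω

X_L = ωL = 21.62 Ω
Parallel: admittances add. Y = 1/R + 1/(jωL)
Y = (0.2299 − j0.04625) S
|Y| = 0.2345 S → |Z| = 1/|Y| = 4.265 Ω, ∠Z = −∠Y = 11.38°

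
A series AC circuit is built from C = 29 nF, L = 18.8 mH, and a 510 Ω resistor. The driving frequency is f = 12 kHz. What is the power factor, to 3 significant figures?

ω = 2πf = 75400 rad/s
X_L = ωL = 1420 Ω
X_C = 1/(ωC) = 457 Ω
Net reactance X = X_L − X_C = 960 Ω
Z = 510 + j960 Ω
|Z| = √(510² + 960²) = 1090 Ω
∠Z = arctan(960/510) = 62.0°
cos φ = cos(62.0°) = 0.469

0.469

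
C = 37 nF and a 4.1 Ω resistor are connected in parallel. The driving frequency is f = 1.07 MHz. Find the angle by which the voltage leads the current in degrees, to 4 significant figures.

-45.56°

ω = 2πf = 6.723e+06 rad/s
X_C = 1/(ωC) = 4.020 Ω
Parallel: admittances add. Y = 1/R + jωC
Y = (0.2439 + j0.2488) S
|Y| = 0.3484 S → |Z| = 1/|Y| = 2.870 Ω, ∠Z = −∠Y = -45.56°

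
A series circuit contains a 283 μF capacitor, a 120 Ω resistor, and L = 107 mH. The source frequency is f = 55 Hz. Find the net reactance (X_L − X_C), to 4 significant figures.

ω = 2πf = 345.6 rad/s
X_L = ωL = 36.98 Ω
X_C = 1/(ωC) = 10.23 Ω
X = 36.98 − 10.23 = 26.75 Ω

26.75 Ω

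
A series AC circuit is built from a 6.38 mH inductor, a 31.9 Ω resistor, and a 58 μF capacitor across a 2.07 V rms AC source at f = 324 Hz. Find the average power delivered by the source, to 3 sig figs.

ω = 2πf = 2036 rad/s
X_L = ωL = 13.0 Ω
X_C = 1/(ωC) = 8.47 Ω
Net reactance X = X_L − X_C = 4.52 Ω
Z = 31.9 + j4.52 Ω
|Z| = √(31.9² + 4.52²) = 32.2 Ω
∠Z = arctan(4.52/31.9) = 8.06°
I = V/|Z| = 64.2 mA
P = VI cos φ = 2.07 × 0.0642 × cos(8.06°) = 132 mW

132 mW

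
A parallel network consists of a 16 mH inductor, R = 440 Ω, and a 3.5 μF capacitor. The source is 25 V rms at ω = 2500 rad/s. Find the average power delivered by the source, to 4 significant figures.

1.420 W

X_L = ωL = 40.00 Ω
X_C = 1/(ωC) = 114.3 Ω
Parallel: admittances add. Y = 1/R + 1/(jωL) + jωC
Y = (0.002273 − j0.01625) S
|Y| = 0.01641 S → |Z| = 1/|Y| = 60.95 Ω, ∠Z = −∠Y = 82.04°
I = V/|Z| = 410.2 mA
P = VI cos φ = 25 × 0.4102 × cos(82.04°) = 1.420 W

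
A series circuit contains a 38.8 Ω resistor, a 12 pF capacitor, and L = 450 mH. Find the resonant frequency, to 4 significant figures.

68.49 kHz

ω₀ = 1/√(LC) = 1/√(0.45 × 1.2e-11) = 430300 rad/s
f₀ = ω₀/(2π) = 68.49 kHz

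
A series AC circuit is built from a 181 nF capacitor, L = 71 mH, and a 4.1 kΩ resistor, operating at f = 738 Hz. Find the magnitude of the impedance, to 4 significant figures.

4190 Ω

ω = 2πf = 4637 rad/s
X_L = ωL = 329.2 Ω
X_C = 1/(ωC) = 1191 Ω
Net reactance X = X_L − X_C = -862.2 Ω
Z = 4100 − j862.2 Ω
|Z| = √(4100² + 862.2²) = 4190 Ω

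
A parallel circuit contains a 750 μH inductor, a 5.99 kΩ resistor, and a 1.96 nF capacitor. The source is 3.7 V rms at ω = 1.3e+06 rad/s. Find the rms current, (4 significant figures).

5.666 mA

X_L = ωL = 975.0 Ω
X_C = 1/(ωC) = 392.5 Ω
Parallel: admittances add. Y = 1/R + 1/(jωL) + jωC
Y = (0.0001669 + j0.001522) S
|Y| = 0.001531 S → |Z| = 1/|Y| = 653.0 Ω, ∠Z = −∠Y = -83.74°
I = V/|Z| = 3.7/653.0 = 5.666 mA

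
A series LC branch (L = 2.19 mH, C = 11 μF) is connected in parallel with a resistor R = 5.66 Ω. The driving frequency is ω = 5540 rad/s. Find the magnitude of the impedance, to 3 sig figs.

X_L = ωL = 12.1 Ω
X_C = 1/(ωC) = 16.4 Ω
Branch 1: Z₁ = R = 5.66 Ω
Branch 2 (series LC): Z₂ = j(X_L − X_C) = −j4.28 Ω
Parallel: Z = Z₁Z₂/(Z₁+Z₂), |Z| = 3.41 Ω, ∠Z = -52.9°

3.41 Ω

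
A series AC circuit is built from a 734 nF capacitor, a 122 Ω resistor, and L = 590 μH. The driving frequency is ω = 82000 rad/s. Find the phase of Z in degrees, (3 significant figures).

X_L = ωL = 48.4 Ω
X_C = 1/(ωC) = 16.6 Ω
Net reactance X = X_L − X_C = 31.8 Ω
Z = 122 + j31.8 Ω
|Z| = √(122² + 31.8²) = 126 Ω
∠Z = arctan(31.8/122) = 14.6°

14.6°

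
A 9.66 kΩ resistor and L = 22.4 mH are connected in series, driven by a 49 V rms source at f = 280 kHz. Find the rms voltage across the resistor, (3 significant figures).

11.7 V

ω = 2πf = 1.759e+06 rad/s
X_L = ωL = 39400 Ω
Z = 9660 + j39400 Ω
|Z| = √(9660² + 39400²) = 40600 Ω
I = V/|Z| = 1.21 mA
V_R = I·|Z_R| = 0.00121 × 9660 = 11.7 V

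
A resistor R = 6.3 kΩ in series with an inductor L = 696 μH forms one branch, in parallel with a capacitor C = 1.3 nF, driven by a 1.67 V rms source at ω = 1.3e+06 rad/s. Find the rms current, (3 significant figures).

X_L = ωL = 905 Ω
X_C = 1/(ωC) = 592 Ω
Branch 1 (R+jX_L): Z₁ = 6300 + j905 Ω, |Z₁| = 6360 Ω
Branch 2 (−jX_C): Z₂ = −j592 Ω
Parallel: Z = Z₁Z₂/(Z₁+Z₂), |Z| = 597 Ω, ∠Z = -84.7°
I = V/|Z| = 1.67/597 = 2.80 mA

2.80 mA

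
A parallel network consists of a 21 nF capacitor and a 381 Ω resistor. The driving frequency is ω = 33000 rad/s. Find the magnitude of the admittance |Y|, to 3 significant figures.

X_C = 1/(ωC) = 1440 Ω
Parallel: admittances add. Y = 1/R + jωC
Y = (0.00262 + j0.000693) S
|Y| = 0.00271 S → |Z| = 1/|Y| = 368 Ω, ∠Z = −∠Y = -14.8°

2.71 mS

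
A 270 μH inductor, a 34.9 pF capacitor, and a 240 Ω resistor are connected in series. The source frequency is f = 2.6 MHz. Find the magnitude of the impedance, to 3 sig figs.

2670 Ω

ω = 2πf = 1.634e+07 rad/s
X_L = ωL = 4410 Ω
X_C = 1/(ωC) = 1750 Ω
Net reactance X = X_L − X_C = 2660 Ω
Z = 240 + j2660 Ω
|Z| = √(240² + 2660²) = 2670 Ω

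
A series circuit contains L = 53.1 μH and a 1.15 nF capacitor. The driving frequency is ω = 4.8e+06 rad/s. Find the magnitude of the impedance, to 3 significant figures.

X_L = ωL = 255 Ω
X_C = 1/(ωC) = 181 Ω
Net reactance X = X_L − X_C = 73.7 Ω
Z = j73.7 Ω
|Z| = √(0² + 73.7²) = 73.7 Ω

73.7 Ω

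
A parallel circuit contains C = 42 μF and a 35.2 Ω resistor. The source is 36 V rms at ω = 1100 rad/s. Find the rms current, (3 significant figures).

X_C = 1/(ωC) = 21.6 Ω
Parallel: admittances add. Y = 1/R + jωC
Y = (0.0284 + j0.0462) S
|Y| = 0.0542 S → |Z| = 1/|Y| = 18.4 Ω, ∠Z = −∠Y = -58.4°
I = V/|Z| = 36/18.4 = 1.95 A

1.95 A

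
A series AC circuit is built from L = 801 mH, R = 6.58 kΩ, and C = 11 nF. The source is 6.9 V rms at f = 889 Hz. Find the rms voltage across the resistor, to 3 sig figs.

ω = 2πf = 5586 rad/s
X_L = ωL = 4470 Ω
X_C = 1/(ωC) = 16300 Ω
Net reactance X = X_L − X_C = -11800 Ω
Z = 6580 − j11800 Ω
|Z| = √(6580² + 11800²) = 13500 Ω
I = V/|Z| = 511 μA
V_R = I·|Z_R| = 0.000511 × 6580 = 3.36 V

3.36 V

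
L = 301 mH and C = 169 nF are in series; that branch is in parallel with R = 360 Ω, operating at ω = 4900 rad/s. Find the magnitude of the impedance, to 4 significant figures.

X_L = ωL = 1475 Ω
X_C = 1/(ωC) = 1208 Ω
Branch 1: Z₁ = R = 360.0 Ω
Branch 2 (series LC): Z₂ = j(X_L − X_C) = j267.3 Ω
Parallel: Z = Z₁Z₂/(Z₁+Z₂), |Z| = 214.6 Ω, ∠Z = 53.40°

214.6 Ω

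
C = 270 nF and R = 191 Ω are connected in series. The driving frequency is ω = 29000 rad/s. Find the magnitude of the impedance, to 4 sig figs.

X_C = 1/(ωC) = 127.7 Ω
Z = 191.0 − j127.7 Ω
|Z| = √(191.0² + 127.7²) = 229.8 Ω

229.8 Ω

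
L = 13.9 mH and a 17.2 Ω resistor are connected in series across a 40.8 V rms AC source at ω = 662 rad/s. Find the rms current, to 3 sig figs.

X_L = ωL = 9.20 Ω
Z = 17.2 + j9.20 Ω
|Z| = √(17.2² + 9.20²) = 19.5 Ω
I = V/|Z| = 40.8/19.5 = 2.09 A

2.09 A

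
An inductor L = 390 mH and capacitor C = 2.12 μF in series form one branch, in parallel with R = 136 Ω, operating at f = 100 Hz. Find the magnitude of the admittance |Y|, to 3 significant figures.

ω = 2πf = 628.3 rad/s
X_L = ωL = 245 Ω
X_C = 1/(ωC) = 751 Ω
Branch 1: Z₁ = R = 136 Ω
Branch 2 (series LC): Z₂ = j(X_L − X_C) = −j506 Ω
Parallel: Z = Z₁Z₂/(Z₁+Z₂), |Z| = 131 Ω, ∠Z = -15.1°
|Y| = 1/|Z| = 7.61 mS

7.61 mS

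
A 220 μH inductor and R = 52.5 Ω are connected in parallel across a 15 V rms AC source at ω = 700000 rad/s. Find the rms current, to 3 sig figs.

302 mA

X_L = ωL = 154 Ω
Parallel: admittances add. Y = 1/R + 1/(jωL)
Y = (0.0190 − j0.00649) S
|Y| = 0.0201 S → |Z| = 1/|Y| = 49.7 Ω, ∠Z = −∠Y = 18.8°
I = V/|Z| = 15/49.7 = 302 mA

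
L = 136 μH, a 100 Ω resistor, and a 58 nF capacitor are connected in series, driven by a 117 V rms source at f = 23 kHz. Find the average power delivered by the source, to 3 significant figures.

ω = 2πf = 144500 rad/s
X_L = ωL = 19.7 Ω
X_C = 1/(ωC) = 119 Ω
Net reactance X = X_L − X_C = -99.7 Ω
Z = 100 − j99.7 Ω
|Z| = √(100² + 99.7²) = 141 Ω
∠Z = arctan(-99.7/100) = -44.9°
I = V/|Z| = 829 mA
P = VI cos φ = 117 × 0.829 × cos(-44.9°) = 68.7 W

68.7 W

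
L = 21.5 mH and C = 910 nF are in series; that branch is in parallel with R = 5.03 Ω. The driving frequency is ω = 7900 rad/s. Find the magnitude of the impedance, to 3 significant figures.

X_L = ωL = 170 Ω
X_C = 1/(ωC) = 139 Ω
Branch 1: Z₁ = R = 5.03 Ω
Branch 2 (series LC): Z₂ = j(X_L − X_C) = j30.7 Ω
Parallel: Z = Z₁Z₂/(Z₁+Z₂), |Z| = 4.96 Ω, ∠Z = 9.29°

4.96 Ω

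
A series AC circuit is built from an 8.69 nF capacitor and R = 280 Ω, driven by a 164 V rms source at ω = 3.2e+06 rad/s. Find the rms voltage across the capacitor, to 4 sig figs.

X_C = 1/(ωC) = 35.96 Ω
Z = 280.0 − j35.96 Ω
|Z| = √(280.0² + 35.96²) = 282.3 Ω
I = V/|Z| = 580.9 mA
V_C = I·|Z_C| = 0.5809 × 35.96 = 20.89 V

20.89 V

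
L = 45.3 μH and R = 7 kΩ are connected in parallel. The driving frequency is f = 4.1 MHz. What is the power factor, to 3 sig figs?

ω = 2πf = 2.576e+07 rad/s
X_L = ωL = 1170 Ω
Parallel: admittances add. Y = 1/R + 1/(jωL)
Y = (0.000143 − j0.000857) S
|Y| = 0.000869 S → |Z| = 1/|Y| = 1150 Ω, ∠Z = −∠Y = 80.5°
cos φ = cos(80.5°) = 0.164

0.164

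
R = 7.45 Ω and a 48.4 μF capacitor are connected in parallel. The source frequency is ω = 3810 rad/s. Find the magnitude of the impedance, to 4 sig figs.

X_C = 1/(ωC) = 5.423 Ω
Parallel: admittances add. Y = 1/R + jωC
Y = (0.1342 + j0.1844) S
|Y| = 0.2281 S → |Z| = 1/|Y| = 4.384 Ω, ∠Z = −∠Y = -53.95°

4.384 Ω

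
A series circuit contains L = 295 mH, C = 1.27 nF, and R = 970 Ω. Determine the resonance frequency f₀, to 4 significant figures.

ω₀ = 1/√(LC) = 1/√(0.295 × 1.27e-09) = 51660 rad/s
f₀ = ω₀/(2π) = 8.223 kHz

8.223 kHz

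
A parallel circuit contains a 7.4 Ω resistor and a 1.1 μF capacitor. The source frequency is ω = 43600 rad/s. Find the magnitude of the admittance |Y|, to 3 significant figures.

X_C = 1/(ωC) = 20.9 Ω
Parallel: admittances add. Y = 1/R + jωC
Y = (0.135 + j0.0480) S
|Y| = 0.143 S → |Z| = 1/|Y| = 6.97 Ω, ∠Z = −∠Y = -19.5°

143 mS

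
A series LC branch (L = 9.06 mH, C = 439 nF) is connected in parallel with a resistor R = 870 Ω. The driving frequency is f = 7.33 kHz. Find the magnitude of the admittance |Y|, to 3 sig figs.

ω = 2πf = 46060 rad/s
X_L = ωL = 417 Ω
X_C = 1/(ωC) = 49.5 Ω
Branch 1: Z₁ = R = 870 Ω
Branch 2 (series LC): Z₂ = j(X_L − X_C) = j368 Ω
Parallel: Z = Z₁Z₂/(Z₁+Z₂), |Z| = 339 Ω, ∠Z = 67.1°
|Y| = 1/|Z| = 2.95 mS

2.95 mS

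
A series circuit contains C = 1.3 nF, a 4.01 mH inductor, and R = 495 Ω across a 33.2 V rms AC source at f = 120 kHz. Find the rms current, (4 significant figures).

16.09 mA

ω = 2πf = 754000 rad/s
X_L = ωL = 3023 Ω
X_C = 1/(ωC) = 1020 Ω
Net reactance X = X_L − X_C = 2003 Ω
Z = 495.0 + j2003 Ω
|Z| = √(495.0² + 2003²) = 2063 Ω
I = V/|Z| = 33.2/2063 = 16.09 mA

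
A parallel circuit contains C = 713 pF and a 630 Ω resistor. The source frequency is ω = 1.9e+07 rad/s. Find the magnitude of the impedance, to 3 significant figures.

X_C = 1/(ωC) = 73.8 Ω
Parallel: admittances add. Y = 1/R + jωC
Y = (0.00159 + j0.0135) S
|Y| = 0.0136 S → |Z| = 1/|Y| = 73.3 Ω, ∠Z = −∠Y = -83.3°

73.3 Ω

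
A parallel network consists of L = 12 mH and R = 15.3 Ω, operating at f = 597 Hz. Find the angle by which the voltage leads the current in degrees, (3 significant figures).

ω = 2πf = 3751 rad/s
X_L = ωL = 45.0 Ω
Parallel: admittances add. Y = 1/R + 1/(jωL)
Y = (0.0654 − j0.0222) S
|Y| = 0.0690 S → |Z| = 1/|Y| = 14.5 Ω, ∠Z = −∠Y = 18.8°

18.8°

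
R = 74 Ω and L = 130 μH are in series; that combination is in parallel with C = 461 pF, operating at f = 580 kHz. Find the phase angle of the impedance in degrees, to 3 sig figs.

ω = 2πf = 3.644e+06 rad/s
X_L = ωL = 474 Ω
X_C = 1/(ωC) = 595 Ω
Branch 1 (R+jX_L): Z₁ = 74.0 + j474 Ω, |Z₁| = 479 Ω
Branch 2 (−jX_C): Z₂ = −j595 Ω
Parallel: Z = Z₁Z₂/(Z₁+Z₂), |Z| = 2010 Ω, ∠Z = 49.8°

49.8°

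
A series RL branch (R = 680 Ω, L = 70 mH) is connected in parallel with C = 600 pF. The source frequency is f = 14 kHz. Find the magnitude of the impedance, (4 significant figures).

9165 Ω

ω = 2πf = 87960 rad/s
X_L = ωL = 6158 Ω
X_C = 1/(ωC) = 18950 Ω
Branch 1 (R+jX_L): Z₁ = 680.0 + j6158 Ω, |Z₁| = 6195 Ω
Branch 2 (−jX_C): Z₂ = −j18950 Ω
Parallel: Z = Z₁Z₂/(Z₁+Z₂), |Z| = 9165 Ω, ∠Z = 80.65°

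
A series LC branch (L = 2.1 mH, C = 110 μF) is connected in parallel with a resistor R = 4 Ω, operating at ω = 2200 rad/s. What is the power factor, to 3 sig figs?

0.121

X_L = ωL = 4.62 Ω
X_C = 1/(ωC) = 4.13 Ω
Branch 1: Z₁ = R = 4.00 Ω
Branch 2 (series LC): Z₂ = j(X_L − X_C) = j0.488 Ω
Parallel: Z = Z₁Z₂/(Z₁+Z₂), |Z| = 0.484 Ω, ∠Z = 83.0°
cos φ = cos(83.0°) = 0.121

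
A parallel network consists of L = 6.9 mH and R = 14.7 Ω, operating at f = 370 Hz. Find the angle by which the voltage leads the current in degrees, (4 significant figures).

ω = 2πf = 2325 rad/s
X_L = ωL = 16.04 Ω
Parallel: admittances add. Y = 1/R + 1/(jωL)
Y = (0.06803 − j0.06234) S
|Y| = 0.09227 S → |Z| = 1/|Y| = 10.84 Ω, ∠Z = −∠Y = 42.50°

42.50°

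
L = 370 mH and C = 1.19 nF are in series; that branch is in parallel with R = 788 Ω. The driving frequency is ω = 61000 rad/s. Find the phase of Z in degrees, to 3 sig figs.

X_L = ωL = 22600 Ω
X_C = 1/(ωC) = 13800 Ω
Branch 1: Z₁ = R = 788 Ω
Branch 2 (series LC): Z₂ = j(X_L − X_C) = j8790 Ω
Parallel: Z = Z₁Z₂/(Z₁+Z₂), |Z| = 785 Ω, ∠Z = 5.12°

5.12°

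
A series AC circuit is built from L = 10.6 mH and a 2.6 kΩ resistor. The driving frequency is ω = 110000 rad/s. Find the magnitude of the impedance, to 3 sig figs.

X_L = ωL = 1170 Ω
Z = 2600 + j1170 Ω
|Z| = √(2600² + 1170²) = 2850 Ω

2850 Ω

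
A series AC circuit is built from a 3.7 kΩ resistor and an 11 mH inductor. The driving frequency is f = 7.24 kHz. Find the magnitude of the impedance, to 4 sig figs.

3734 Ω

ω = 2πf = 45490 rad/s
X_L = ωL = 500.4 Ω
Z = 3700 + j500.4 Ω
|Z| = √(3700² + 500.4²) = 3734 Ω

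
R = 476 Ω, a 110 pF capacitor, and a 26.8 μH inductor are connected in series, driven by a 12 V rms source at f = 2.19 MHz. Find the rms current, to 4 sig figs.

21.49 mA

ω = 2πf = 1.376e+07 rad/s
X_L = ωL = 368.8 Ω
X_C = 1/(ωC) = 660.7 Ω
Net reactance X = X_L − X_C = -291.9 Ω
Z = 476.0 − j291.9 Ω
|Z| = √(476.0² + 291.9²) = 558.4 Ω
I = V/|Z| = 12/558.4 = 21.49 mA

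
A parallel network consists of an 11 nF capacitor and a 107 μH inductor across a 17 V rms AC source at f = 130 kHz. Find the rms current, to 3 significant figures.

41.8 mA

ω = 2πf = 816800 rad/s
X_L = ωL = 87.4 Ω
X_C = 1/(ωC) = 111 Ω
Parallel: admittances add. Y = 1/(jωL) + jωC
Y = (0 − j0.00246) S
|Y| = 0.00246 S → |Z| = 1/|Y| = 407 Ω, ∠Z = −∠Y = 90.0°
I = V/|Z| = 17/407 = 41.8 mA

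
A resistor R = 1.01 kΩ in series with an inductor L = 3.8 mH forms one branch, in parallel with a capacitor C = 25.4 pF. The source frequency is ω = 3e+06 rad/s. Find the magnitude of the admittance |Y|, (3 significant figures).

13.3 μS

X_L = ωL = 11400 Ω
X_C = 1/(ωC) = 13100 Ω
Branch 1 (R+jX_L): Z₁ = 1010 + j11400 Ω, |Z₁| = 11400 Ω
Branch 2 (−jX_C): Z₂ = −j13100 Ω
Parallel: Z = Z₁Z₂/(Z₁+Z₂), |Z| = 75200 Ω, ∠Z = 54.6°
|Y| = 1/|Z| = 13.3 μS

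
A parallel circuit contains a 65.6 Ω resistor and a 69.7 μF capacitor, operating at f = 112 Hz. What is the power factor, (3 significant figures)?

0.297

ω = 2πf = 703.7 rad/s
X_C = 1/(ωC) = 20.4 Ω
Parallel: admittances add. Y = 1/R + jωC
Y = (0.0152 + j0.0490) S
|Y| = 0.0514 S → |Z| = 1/|Y| = 19.5 Ω, ∠Z = −∠Y = -72.7°
cos φ = cos(-72.7°) = 0.297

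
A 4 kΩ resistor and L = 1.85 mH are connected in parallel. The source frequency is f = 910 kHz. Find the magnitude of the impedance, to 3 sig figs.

ω = 2πf = 5.718e+06 rad/s
X_L = ωL = 10600 Ω
Parallel: admittances add. Y = 1/R + 1/(jωL)
Y = (0.000250 − j9.45e-05) S
|Y| = 0.000267 S → |Z| = 1/|Y| = 3740 Ω, ∠Z = −∠Y = 20.7°

3740 Ω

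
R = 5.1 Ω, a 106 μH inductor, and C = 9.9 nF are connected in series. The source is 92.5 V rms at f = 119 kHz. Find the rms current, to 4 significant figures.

1.650 A

ω = 2πf = 747700 rad/s
X_L = ωL = 79.26 Ω
X_C = 1/(ωC) = 135.1 Ω
Net reactance X = X_L − X_C = -55.84 Ω
Z = 5.100 − j55.84 Ω
|Z| = √(5.100² + 55.84²) = 56.07 Ω
I = V/|Z| = 92.5/56.07 = 1.650 A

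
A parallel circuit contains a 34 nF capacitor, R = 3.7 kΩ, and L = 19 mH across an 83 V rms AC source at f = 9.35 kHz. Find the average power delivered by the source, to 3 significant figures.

ω = 2πf = 58750 rad/s
X_L = ωL = 1120 Ω
X_C = 1/(ωC) = 501 Ω
Parallel: admittances add. Y = 1/R + 1/(jωL) + jωC
Y = (0.000270 + j0.00110) S
|Y| = 0.00113 S → |Z| = 1/|Y| = 882 Ω, ∠Z = −∠Y = -76.2°
I = V/|Z| = 94.1 mA
P = VI cos φ = 83 × 0.0941 × cos(-76.2°) = 1.86 W

1.86 W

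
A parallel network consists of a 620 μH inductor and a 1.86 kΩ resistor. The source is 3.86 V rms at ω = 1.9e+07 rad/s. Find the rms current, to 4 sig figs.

X_L = ωL = 11780 Ω
Parallel: admittances add. Y = 1/R + 1/(jωL)
Y = (0.0005376 − j8.489e-05) S
|Y| = 0.0005443 S → |Z| = 1/|Y| = 1837 Ω, ∠Z = −∠Y = 8.973°
I = V/|Z| = 3.86/1837 = 2.101 mA

2.101 mA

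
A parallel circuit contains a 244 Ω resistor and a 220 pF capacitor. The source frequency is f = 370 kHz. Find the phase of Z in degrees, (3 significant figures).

ω = 2πf = 2.325e+06 rad/s
X_C = 1/(ωC) = 1960 Ω
Parallel: admittances add. Y = 1/R + jωC
Y = (0.00410 + j0.000511) S
|Y| = 0.00413 S → |Z| = 1/|Y| = 242 Ω, ∠Z = −∠Y = -7.11°

-7.11°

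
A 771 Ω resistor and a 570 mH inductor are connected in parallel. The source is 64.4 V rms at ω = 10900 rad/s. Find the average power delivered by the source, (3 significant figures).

X_L = ωL = 6210 Ω
Parallel: admittances add. Y = 1/R + 1/(jωL)
Y = (0.00130 − j0.000161) S
|Y| = 0.00131 S → |Z| = 1/|Y| = 765 Ω, ∠Z = −∠Y = 7.07°
I = V/|Z| = 84.2 mA
P = VI cos φ = 64.4 × 0.0842 × cos(7.07°) = 5.38 W

5.38 W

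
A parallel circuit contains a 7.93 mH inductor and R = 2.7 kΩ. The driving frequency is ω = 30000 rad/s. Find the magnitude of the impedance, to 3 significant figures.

X_L = ωL = 238 Ω
Parallel: admittances add. Y = 1/R + 1/(jωL)
Y = (0.000370 − j0.00420) S
|Y| = 0.00422 S → |Z| = 1/|Y| = 237 Ω, ∠Z = −∠Y = 85.0°

237 Ω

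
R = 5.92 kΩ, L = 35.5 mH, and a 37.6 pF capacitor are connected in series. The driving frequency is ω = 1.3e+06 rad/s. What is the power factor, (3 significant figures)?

X_L = ωL = 46100 Ω
X_C = 1/(ωC) = 20500 Ω
Net reactance X = X_L − X_C = 25700 Ω
Z = 5920 + j25700 Ω
|Z| = √(5920² + 25700²) = 26400 Ω
∠Z = arctan(25700/5920) = 77.0°
cos φ = cos(77.0°) = 0.225

0.225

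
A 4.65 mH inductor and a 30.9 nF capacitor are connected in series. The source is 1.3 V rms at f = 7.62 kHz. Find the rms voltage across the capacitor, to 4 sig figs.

ω = 2πf = 47880 rad/s
X_L = ωL = 222.6 Ω
X_C = 1/(ωC) = 675.9 Ω
Net reactance X = X_L − X_C = -453.3 Ω
Z = − j453.3 Ω
|Z| = √(0² + 453.3²) = 453.3 Ω
I = V/|Z| = 2.868 mA
V_C = I·|Z_C| = 0.002868 × 675.9 = 1.938 V

1.938 V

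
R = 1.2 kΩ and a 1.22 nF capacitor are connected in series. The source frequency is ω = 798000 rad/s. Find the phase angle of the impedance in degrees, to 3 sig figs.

X_C = 1/(ωC) = 1030 Ω
Z = 1200 − j1030 Ω
|Z| = √(1200² + 1030²) = 1580 Ω
∠Z = arctan(-1030/1200) = -40.6°

-40.6°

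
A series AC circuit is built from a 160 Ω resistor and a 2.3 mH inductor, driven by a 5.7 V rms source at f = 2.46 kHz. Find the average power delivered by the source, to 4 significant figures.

ω = 2πf = 15460 rad/s
X_L = ωL = 35.55 Ω
Z = 160.0 + j35.55 Ω
|Z| = √(160.0² + 35.55²) = 163.9 Ω
∠Z = arctan(35.55/160.0) = 12.53°
I = V/|Z| = 34.78 mA
P = VI cos φ = 5.7 × 0.03478 × cos(12.53°) = 193.5 mW

193.5 mW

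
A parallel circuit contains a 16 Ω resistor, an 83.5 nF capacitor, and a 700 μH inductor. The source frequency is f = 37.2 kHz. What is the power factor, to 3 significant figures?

0.978

ω = 2πf = 233700 rad/s
X_L = ωL = 164 Ω
X_C = 1/(ωC) = 51.2 Ω
Parallel: admittances add. Y = 1/R + 1/(jωL) + jωC
Y = (0.0625 + j0.0134) S
|Y| = 0.0639 S → |Z| = 1/|Y| = 15.6 Ω, ∠Z = −∠Y = -12.1°
cos φ = cos(-12.1°) = 0.978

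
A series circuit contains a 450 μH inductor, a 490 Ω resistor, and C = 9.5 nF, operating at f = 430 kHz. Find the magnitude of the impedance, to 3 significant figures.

1270 Ω

ω = 2πf = 2.702e+06 rad/s
X_L = ωL = 1220 Ω
X_C = 1/(ωC) = 39.0 Ω
Net reactance X = X_L − X_C = 1180 Ω
Z = 490 + j1180 Ω
|Z| = √(490² + 1180²) = 1270 Ω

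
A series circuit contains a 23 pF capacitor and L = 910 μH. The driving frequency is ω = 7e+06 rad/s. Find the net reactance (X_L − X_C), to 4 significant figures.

158.8 Ω

X_L = ωL = 6370 Ω
X_C = 1/(ωC) = 6211 Ω
X = 6370 − 6211 = 158.8 Ω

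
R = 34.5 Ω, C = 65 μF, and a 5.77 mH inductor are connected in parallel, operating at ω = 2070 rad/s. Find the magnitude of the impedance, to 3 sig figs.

X_L = ωL = 11.9 Ω
X_C = 1/(ωC) = 7.43 Ω
Parallel: admittances add. Y = 1/R + 1/(jωL) + jωC
Y = (0.0290 + j0.0508) S
|Y| = 0.0585 S → |Z| = 1/|Y| = 17.1 Ω, ∠Z = −∠Y = -60.3°

17.1 Ω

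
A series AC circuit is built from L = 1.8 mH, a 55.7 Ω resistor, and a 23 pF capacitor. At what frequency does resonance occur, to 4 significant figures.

782.2 kHz

ω₀ = 1/√(LC) = 1/√(0.0018 × 2.3e-11) = 4.915e+06 rad/s
f₀ = ω₀/(2π) = 782.2 kHz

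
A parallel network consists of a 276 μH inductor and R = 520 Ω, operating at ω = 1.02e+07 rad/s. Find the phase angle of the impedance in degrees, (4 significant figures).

10.47°

X_L = ωL = 2815 Ω
Parallel: admittances add. Y = 1/R + 1/(jωL)
Y = (0.001923 − j0.0003552) S
|Y| = 0.001956 S → |Z| = 1/|Y| = 511.3 Ω, ∠Z = −∠Y = 10.47°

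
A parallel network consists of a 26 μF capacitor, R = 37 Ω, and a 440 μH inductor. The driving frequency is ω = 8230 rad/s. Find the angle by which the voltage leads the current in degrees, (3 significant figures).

X_L = ωL = 3.62 Ω
X_C = 1/(ωC) = 4.67 Ω
Parallel: admittances add. Y = 1/R + 1/(jωL) + jωC
Y = (0.0270 − j0.0622) S
|Y| = 0.0678 S → |Z| = 1/|Y| = 14.8 Ω, ∠Z = −∠Y = 66.5°

66.5°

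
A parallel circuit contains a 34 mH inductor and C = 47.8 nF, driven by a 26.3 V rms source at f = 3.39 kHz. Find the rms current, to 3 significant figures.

ω = 2πf = 21300 rad/s
X_L = ωL = 724 Ω
X_C = 1/(ωC) = 982 Ω
Parallel: admittances add. Y = 1/(jωL) + jωC
Y = (0 − j0.000363) S
|Y| = 0.000363 S → |Z| = 1/|Y| = 2760 Ω, ∠Z = −∠Y = 90.0°
I = V/|Z| = 26.3/2760 = 9.54 mA

9.54 mA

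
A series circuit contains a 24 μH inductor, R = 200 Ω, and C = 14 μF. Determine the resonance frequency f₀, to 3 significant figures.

ω₀ = 1/√(LC) = 1/√(2.4e-05 × 1.4e-05) = 54550 rad/s
f₀ = ω₀/(2π) = 8.68 kHz

8.68 kHz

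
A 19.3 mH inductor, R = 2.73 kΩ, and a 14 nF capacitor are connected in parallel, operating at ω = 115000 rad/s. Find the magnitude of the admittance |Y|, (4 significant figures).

X_L = ωL = 2220 Ω
X_C = 1/(ωC) = 621.1 Ω
Parallel: admittances add. Y = 1/R + 1/(jωL) + jωC
Y = (0.0003663 + j0.001159) S
|Y| = 0.001216 S → |Z| = 1/|Y| = 822.4 Ω, ∠Z = −∠Y = -72.47°

1.216 mS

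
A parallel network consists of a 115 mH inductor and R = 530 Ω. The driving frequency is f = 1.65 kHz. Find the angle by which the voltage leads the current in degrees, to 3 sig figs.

24.0°

ω = 2πf = 10370 rad/s
X_L = ωL = 1190 Ω
Parallel: admittances add. Y = 1/R + 1/(jωL)
Y = (0.00189 − j0.000839) S
|Y| = 0.00206 S → |Z| = 1/|Y| = 484 Ω, ∠Z = −∠Y = 24.0°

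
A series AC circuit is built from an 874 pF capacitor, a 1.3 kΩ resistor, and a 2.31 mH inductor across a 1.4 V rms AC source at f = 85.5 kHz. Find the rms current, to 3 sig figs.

ω = 2πf = 537200 rad/s
X_L = ωL = 1240 Ω
X_C = 1/(ωC) = 2130 Ω
Net reactance X = X_L − X_C = -889 Ω
Z = 1300 − j889 Ω
|Z| = √(1300² + 889²) = 1570 Ω
I = V/|Z| = 1.4/1570 = 889 μA

889 μA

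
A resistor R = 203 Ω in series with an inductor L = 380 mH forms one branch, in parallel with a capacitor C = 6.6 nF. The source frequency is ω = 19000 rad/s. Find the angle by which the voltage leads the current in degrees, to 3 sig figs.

73.3°

X_L = ωL = 7220 Ω
X_C = 1/(ωC) = 7970 Ω
Branch 1 (R+jX_L): Z₁ = 203 + j7220 Ω, |Z₁| = 7220 Ω
Branch 2 (−jX_C): Z₂ = −j7970 Ω
Parallel: Z = Z₁Z₂/(Z₁+Z₂), |Z| = 73700 Ω, ∠Z = 73.3°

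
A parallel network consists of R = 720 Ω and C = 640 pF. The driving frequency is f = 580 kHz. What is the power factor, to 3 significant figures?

ω = 2πf = 3.644e+06 rad/s
X_C = 1/(ωC) = 429 Ω
Parallel: admittances add. Y = 1/R + jωC
Y = (0.00139 + j0.00233) S
|Y| = 0.00271 S → |Z| = 1/|Y| = 368 Ω, ∠Z = −∠Y = -59.2°
cos φ = cos(-59.2°) = 0.512

0.512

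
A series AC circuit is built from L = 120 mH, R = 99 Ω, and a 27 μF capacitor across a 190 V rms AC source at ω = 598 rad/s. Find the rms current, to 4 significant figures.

X_L = ωL = 71.76 Ω
X_C = 1/(ωC) = 61.93 Ω
Net reactance X = X_L − X_C = 9.825 Ω
Z = 99.00 + j9.825 Ω
|Z| = √(99.00² + 9.825²) = 99.49 Ω
I = V/|Z| = 190/99.49 = 1.910 A

1.910 A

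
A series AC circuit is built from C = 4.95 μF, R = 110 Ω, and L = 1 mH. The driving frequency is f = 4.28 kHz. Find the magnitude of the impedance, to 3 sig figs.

ω = 2πf = 26890 rad/s
X_L = ωL = 26.9 Ω
X_C = 1/(ωC) = 7.51 Ω
Net reactance X = X_L − X_C = 19.4 Ω
Z = 110 + j19.4 Ω
|Z| = √(110² + 19.4²) = 112 Ω

112 Ω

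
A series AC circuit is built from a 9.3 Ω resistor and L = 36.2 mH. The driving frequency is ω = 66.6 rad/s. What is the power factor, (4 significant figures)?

X_L = ωL = 2.411 Ω
Z = 9.300 + j2.411 Ω
|Z| = √(9.300² + 2.411²) = 9.607 Ω
∠Z = arctan(2.411/9.300) = 14.53°
cos φ = cos(14.53°) = 0.9680

0.9680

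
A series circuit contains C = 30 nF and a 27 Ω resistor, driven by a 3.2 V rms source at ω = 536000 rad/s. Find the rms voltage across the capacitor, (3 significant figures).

2.94 V

X_C = 1/(ωC) = 62.2 Ω
Z = 27.0 − j62.2 Ω
|Z| = √(27.0² + 62.2²) = 67.8 Ω
I = V/|Z| = 47.2 mA
V_C = I·|Z_C| = 0.0472 × 62.2 = 2.94 V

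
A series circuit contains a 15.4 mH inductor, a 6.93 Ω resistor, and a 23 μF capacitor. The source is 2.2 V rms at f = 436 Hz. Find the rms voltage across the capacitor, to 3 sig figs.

1.28 V

ω = 2πf = 2739 rad/s
X_L = ωL = 42.2 Ω
X_C = 1/(ωC) = 15.9 Ω
Net reactance X = X_L − X_C = 26.3 Ω
Z = 6.93 + j26.3 Ω
|Z| = √(6.93² + 26.3²) = 27.2 Ω
I = V/|Z| = 80.8 mA
V_C = I·|Z_C| = 0.0808 × 15.9 = 1.28 V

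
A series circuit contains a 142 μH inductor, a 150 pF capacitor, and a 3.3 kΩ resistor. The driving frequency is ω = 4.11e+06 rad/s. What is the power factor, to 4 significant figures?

0.9539

X_L = ωL = 583.6 Ω
X_C = 1/(ωC) = 1622 Ω
Net reactance X = X_L − X_C = -1038 Ω
Z = 3300 − j1038 Ω
|Z| = √(3300² + 1038²) = 3460 Ω
∠Z = arctan(-1038/3300) = -17.47°
cos φ = cos(-17.47°) = 0.9539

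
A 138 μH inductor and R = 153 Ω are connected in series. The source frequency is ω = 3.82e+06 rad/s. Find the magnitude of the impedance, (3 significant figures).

549 Ω

X_L = ωL = 527 Ω
Z = 153 + j527 Ω
|Z| = √(153² + 527²) = 549 Ω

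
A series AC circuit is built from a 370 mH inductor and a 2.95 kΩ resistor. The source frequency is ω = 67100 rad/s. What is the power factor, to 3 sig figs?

X_L = ωL = 24800 Ω
Z = 2950 + j24800 Ω
|Z| = √(2950² + 24800²) = 25000 Ω
∠Z = arctan(24800/2950) = 83.2°
cos φ = cos(83.2°) = 0.118

0.118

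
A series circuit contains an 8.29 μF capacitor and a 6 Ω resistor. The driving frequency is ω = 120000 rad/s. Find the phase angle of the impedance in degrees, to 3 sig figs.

-9.51°

X_C = 1/(ωC) = 1.01 Ω
Z = 6.00 − j1.01 Ω
|Z| = √(6.00² + 1.01²) = 6.08 Ω
∠Z = arctan(-1.01/6.00) = -9.51°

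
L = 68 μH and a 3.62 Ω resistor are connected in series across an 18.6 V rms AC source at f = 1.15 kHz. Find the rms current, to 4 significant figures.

ω = 2πf = 7226 rad/s
X_L = ωL = 0.4913 Ω
Z = 3.620 + j0.4913 Ω
|Z| = √(3.620² + 0.4913²) = 3.653 Ω
I = V/|Z| = 18.6/3.653 = 5.091 A

5.091 A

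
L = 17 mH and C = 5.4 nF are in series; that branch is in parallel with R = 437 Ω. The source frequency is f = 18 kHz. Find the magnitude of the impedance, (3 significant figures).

239 Ω

ω = 2πf = 113100 rad/s
X_L = ωL = 1920 Ω
X_C = 1/(ωC) = 1640 Ω
Branch 1: Z₁ = R = 437 Ω
Branch 2 (series LC): Z₂ = j(X_L − X_C) = j285 Ω
Parallel: Z = Z₁Z₂/(Z₁+Z₂), |Z| = 239 Ω, ∠Z = 56.9°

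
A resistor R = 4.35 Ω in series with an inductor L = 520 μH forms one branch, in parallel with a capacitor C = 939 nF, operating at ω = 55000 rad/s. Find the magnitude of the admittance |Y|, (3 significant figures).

X_L = ωL = 28.6 Ω
X_C = 1/(ωC) = 19.4 Ω
Branch 1 (R+jX_L): Z₁ = 4.35 + j28.6 Ω, |Z₁| = 28.9 Ω
Branch 2 (−jX_C): Z₂ = −j19.4 Ω
Parallel: Z = Z₁Z₂/(Z₁+Z₂), |Z| = 54.9 Ω, ∠Z = -73.4°
|Y| = 1/|Z| = 18.2 mS

18.2 mS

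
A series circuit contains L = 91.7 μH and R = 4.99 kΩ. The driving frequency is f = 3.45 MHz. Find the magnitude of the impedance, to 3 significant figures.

5370 Ω

ω = 2πf = 2.168e+07 rad/s
X_L = ωL = 1990 Ω
Z = 4990 + j1990 Ω
|Z| = √(4990² + 1990²) = 5370 Ω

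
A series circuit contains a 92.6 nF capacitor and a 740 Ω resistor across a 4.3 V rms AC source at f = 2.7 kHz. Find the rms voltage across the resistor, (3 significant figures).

3.26 V

ω = 2πf = 16960 rad/s
X_C = 1/(ωC) = 637 Ω
Z = 740 − j637 Ω
|Z| = √(740² + 637²) = 976 Ω
I = V/|Z| = 4.41 mA
V_R = I·|Z_R| = 0.00441 × 740 = 3.26 V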